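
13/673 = 13/673 =0.02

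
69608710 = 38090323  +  31518387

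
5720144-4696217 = 1023927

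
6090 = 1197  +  4893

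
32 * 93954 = 3006528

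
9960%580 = 100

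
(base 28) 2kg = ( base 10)2144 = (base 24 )3h8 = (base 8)4140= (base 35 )1Q9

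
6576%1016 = 480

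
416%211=205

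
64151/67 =64151/67 =957.48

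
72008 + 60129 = 132137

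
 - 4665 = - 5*933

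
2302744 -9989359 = - 7686615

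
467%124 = 95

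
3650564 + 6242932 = 9893496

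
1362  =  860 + 502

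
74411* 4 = 297644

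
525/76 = 525/76 = 6.91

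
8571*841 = 7208211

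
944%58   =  16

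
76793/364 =210 + 353/364 = 210.97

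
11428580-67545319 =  - 56116739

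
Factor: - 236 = - 2^2 * 59^1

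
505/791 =505/791 = 0.64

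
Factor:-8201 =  - 59^1*139^1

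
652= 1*652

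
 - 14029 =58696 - 72725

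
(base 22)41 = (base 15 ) 5e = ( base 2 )1011001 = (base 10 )89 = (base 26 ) 3b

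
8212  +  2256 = 10468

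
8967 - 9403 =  -436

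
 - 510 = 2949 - 3459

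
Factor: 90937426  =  2^1*41^1*1108993^1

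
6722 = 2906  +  3816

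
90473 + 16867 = 107340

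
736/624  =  1 + 7/39 = 1.18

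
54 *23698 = 1279692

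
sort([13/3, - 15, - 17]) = [ - 17,-15,13/3] 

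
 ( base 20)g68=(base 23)c7j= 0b1100110000000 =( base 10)6528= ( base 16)1980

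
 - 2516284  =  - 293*8588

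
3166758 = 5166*613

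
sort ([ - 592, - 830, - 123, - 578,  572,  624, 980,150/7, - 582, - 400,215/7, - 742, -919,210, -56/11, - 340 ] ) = [  -  919, - 830, - 742, - 592, -582, - 578,-400, - 340, - 123 , - 56/11,  150/7, 215/7,210,  572  ,  624,980]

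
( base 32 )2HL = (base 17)90C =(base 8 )5065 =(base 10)2613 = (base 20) 6AD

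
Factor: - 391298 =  - 2^1*97^1*2017^1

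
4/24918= 2/12459  =  0.00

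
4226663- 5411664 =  - 1185001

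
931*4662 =4340322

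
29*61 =1769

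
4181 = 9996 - 5815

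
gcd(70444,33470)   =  2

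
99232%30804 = 6820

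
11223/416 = 26 +407/416 = 26.98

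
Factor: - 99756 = - 2^2* 3^2*17^1*163^1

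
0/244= 0  =  0.00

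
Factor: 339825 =3^1*5^2*23^1*197^1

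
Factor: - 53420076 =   -  2^2*3^2*23^1*149^1*433^1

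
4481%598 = 295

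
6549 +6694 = 13243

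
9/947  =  9/947 = 0.01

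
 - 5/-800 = 1/160 = 0.01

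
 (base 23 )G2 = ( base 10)370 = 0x172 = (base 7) 1036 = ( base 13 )226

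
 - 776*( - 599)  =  464824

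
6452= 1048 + 5404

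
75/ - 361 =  -75/361 = - 0.21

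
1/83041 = 1/83041 = 0.00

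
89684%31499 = 26686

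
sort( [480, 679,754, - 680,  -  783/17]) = [ - 680, - 783/17 , 480,679,754 ] 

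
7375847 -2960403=4415444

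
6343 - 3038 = 3305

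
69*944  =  65136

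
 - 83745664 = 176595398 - 260341062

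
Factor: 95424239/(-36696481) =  - 29^1*197^1 *16703^1 * 36696481^( - 1)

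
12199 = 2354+9845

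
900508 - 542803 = 357705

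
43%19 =5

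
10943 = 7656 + 3287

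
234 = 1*234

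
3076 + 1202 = 4278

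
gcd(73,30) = 1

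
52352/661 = 79 + 133/661 = 79.20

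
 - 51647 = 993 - 52640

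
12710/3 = 12710/3  =  4236.67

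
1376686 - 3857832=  - 2481146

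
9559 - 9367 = 192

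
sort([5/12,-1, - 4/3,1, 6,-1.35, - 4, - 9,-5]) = [  -  9,-5  , - 4 ,-1.35, - 4/3, - 1, 5/12, 1 , 6] 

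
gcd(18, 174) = 6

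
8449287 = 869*9723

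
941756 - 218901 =722855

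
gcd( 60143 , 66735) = 1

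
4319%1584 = 1151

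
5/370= 1/74 = 0.01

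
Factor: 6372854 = 2^1*3186427^1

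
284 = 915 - 631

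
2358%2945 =2358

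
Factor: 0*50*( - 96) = 0= 0^1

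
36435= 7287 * 5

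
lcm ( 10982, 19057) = 647938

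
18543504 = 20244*916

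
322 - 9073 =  - 8751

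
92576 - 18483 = 74093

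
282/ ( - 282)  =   - 1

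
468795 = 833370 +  -364575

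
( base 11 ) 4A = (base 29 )1p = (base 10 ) 54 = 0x36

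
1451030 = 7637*190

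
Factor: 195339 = 3^1*19^1*23^1*149^1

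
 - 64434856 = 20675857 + - 85110713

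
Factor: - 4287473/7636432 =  - 2^( -4 )*477277^( - 1)*4287473^1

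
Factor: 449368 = 2^3*56171^1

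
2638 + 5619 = 8257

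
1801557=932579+868978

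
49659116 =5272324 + 44386792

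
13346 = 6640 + 6706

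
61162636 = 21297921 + 39864715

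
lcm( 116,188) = 5452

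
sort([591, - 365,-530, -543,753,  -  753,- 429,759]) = [ - 753, - 543 , - 530,- 429, - 365,591,753, 759]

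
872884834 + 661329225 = 1534214059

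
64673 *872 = 56394856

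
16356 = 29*564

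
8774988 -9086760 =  - 311772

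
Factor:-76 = -2^2 *19^1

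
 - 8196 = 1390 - 9586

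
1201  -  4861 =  - 3660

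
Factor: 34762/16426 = 91/43 = 7^1*13^1 * 43^( - 1)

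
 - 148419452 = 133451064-281870516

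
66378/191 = 66378/191 = 347.53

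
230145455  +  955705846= 1185851301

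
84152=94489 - 10337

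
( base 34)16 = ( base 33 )17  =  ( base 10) 40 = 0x28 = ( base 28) 1c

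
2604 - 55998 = -53394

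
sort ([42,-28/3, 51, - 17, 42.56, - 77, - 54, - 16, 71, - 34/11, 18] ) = [ - 77, - 54,-17, - 16, - 28/3, - 34/11, 18,42, 42.56, 51,71]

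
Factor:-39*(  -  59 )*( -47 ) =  - 108147 = - 3^1 * 13^1*47^1*59^1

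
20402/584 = 34 + 273/292= 34.93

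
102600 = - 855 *( - 120)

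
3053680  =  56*54530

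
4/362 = 2/181 = 0.01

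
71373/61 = 71373/61 = 1170.05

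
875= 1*875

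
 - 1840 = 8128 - 9968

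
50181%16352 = 1125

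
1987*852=1692924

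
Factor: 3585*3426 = 2^1*3^2*5^1*239^1*571^1 = 12282210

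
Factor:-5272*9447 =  - 49804584 = -2^3*3^1*47^1 * 67^1*659^1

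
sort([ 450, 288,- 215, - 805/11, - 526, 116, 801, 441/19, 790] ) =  [ - 526, - 215 , - 805/11, 441/19, 116,288,450,  790,  801 ]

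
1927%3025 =1927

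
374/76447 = 374/76447= 0.00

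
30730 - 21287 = 9443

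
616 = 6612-5996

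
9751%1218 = 7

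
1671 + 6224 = 7895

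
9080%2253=68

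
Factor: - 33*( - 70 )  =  2^1*3^1 * 5^1*7^1*11^1 = 2310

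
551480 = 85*6488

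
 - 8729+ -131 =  - 8860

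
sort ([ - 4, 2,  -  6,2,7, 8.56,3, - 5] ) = [ - 6, - 5, - 4,2, 2,3,7, 8.56 ] 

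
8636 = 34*254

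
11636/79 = 147 + 23/79 = 147.29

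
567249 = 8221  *69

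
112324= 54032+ 58292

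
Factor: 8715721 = 7^1*1245103^1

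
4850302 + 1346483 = 6196785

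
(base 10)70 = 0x46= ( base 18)3G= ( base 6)154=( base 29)2C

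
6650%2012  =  614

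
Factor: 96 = 2^5*3^1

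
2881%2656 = 225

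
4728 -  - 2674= 7402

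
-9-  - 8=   - 1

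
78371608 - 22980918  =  55390690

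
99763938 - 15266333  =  84497605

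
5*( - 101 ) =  - 505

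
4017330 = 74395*54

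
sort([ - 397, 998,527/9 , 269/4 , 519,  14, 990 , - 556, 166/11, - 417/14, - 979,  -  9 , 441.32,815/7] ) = [ - 979, - 556,-397, - 417/14, - 9,14,  166/11,527/9,269/4,815/7,441.32, 519,990,998]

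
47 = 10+37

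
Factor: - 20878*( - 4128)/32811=2^6 * 11^1*13^1*43^1*73^1* 10937^ ( - 1)=28728128/10937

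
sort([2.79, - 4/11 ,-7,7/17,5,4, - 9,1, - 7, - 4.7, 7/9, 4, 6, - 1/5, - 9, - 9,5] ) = [- 9, - 9, - 9,  -  7, - 7, - 4.7, - 4/11, - 1/5,  7/17, 7/9,1,2.79,  4, 4,5,5, 6] 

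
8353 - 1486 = 6867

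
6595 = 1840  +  4755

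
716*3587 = 2568292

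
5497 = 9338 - 3841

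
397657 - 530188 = -132531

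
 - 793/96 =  - 793/96=-8.26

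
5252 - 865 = 4387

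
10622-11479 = -857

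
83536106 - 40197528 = 43338578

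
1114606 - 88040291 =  - 86925685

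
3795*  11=41745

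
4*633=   2532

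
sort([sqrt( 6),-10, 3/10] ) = [ - 10,3/10, sqrt ( 6 )]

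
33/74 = 33/74 = 0.45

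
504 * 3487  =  1757448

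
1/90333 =1/90333= 0.00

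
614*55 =33770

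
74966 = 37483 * 2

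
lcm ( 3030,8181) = 81810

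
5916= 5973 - 57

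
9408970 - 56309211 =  -46900241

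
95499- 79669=15830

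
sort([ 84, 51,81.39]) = [ 51,81.39, 84] 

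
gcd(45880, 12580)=740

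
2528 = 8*316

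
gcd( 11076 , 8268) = 156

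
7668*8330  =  63874440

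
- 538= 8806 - 9344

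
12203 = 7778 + 4425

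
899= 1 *899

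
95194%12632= 6770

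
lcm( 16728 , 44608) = 133824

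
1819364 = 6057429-4238065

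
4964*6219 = 30871116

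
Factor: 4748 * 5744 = 2^6*359^1 * 1187^1 = 27272512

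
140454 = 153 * 918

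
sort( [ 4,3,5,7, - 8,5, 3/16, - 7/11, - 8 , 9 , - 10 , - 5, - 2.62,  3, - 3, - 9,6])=[ - 10, - 9 , - 8,-8 , - 5, - 3, - 2.62 , - 7/11, 3/16, 3, 3 , 4,5,5,6,  7,9]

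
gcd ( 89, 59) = 1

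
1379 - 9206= - 7827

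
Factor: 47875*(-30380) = -2^2 * 5^4 * 7^2*31^1*383^1=- 1454442500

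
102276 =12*8523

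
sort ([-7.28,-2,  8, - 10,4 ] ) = [  -  10 , - 7.28, - 2,4,8 ]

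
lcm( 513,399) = 3591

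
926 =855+71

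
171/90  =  1 + 9/10= 1.90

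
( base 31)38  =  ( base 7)203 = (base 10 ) 101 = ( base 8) 145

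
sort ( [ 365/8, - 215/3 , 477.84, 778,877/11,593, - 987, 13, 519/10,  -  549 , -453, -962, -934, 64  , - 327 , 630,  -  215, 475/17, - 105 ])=[  -  987,-962,-934,-549 , - 453,- 327, - 215, - 105, - 215/3, 13, 475/17, 365/8,  519/10,64, 877/11 , 477.84, 593, 630, 778] 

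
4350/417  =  10  +  60/139 = 10.43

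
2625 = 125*21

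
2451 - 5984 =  - 3533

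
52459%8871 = 8104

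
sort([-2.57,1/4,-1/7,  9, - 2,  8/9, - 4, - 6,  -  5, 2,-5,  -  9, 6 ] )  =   [-9 , -6, - 5, -5,  -  4, - 2.57, - 2 , - 1/7,1/4,8/9,2,  6 , 9 ]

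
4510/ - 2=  - 2255/1=-2255.00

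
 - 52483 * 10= - 524830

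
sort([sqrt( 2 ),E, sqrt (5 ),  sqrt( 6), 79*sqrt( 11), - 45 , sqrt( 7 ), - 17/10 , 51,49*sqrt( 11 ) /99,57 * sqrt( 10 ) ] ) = [ - 45, - 17/10,sqrt( 2), 49*sqrt( 11 ) /99,sqrt( 5), sqrt( 6), sqrt( 7), E, 51,  57*sqrt (10),  79*sqrt( 11) ] 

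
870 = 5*174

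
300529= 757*397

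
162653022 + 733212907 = 895865929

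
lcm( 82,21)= 1722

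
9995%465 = 230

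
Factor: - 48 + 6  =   -42 = - 2^1*3^1 * 7^1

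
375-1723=  -  1348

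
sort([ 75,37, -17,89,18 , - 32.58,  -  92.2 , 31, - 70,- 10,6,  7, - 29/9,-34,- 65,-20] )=[  -  92.2,-70, - 65, - 34, - 32.58,  -  20, - 17,- 10, - 29/9,6, 7, 18 , 31 , 37,  75,  89] 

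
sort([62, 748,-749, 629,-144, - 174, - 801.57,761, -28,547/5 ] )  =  [ - 801.57 , - 749, - 174, - 144, - 28, 62, 547/5 , 629, 748, 761] 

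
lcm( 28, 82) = 1148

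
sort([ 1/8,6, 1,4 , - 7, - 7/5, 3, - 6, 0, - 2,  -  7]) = [-7, - 7,-6, - 2,-7/5, 0,1/8, 1, 3, 4,6]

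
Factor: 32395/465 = 209/3=3^( - 1 )*11^1*19^1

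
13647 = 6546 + 7101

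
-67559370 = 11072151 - 78631521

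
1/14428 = 1/14428  =  0.00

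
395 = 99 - -296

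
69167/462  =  149  +  47/66 = 149.71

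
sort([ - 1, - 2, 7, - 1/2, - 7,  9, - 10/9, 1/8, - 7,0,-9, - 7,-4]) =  [ - 9, - 7, - 7, - 7,  -  4, - 2, - 10/9,-1,-1/2 , 0 , 1/8, 7, 9 ] 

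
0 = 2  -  2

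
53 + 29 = 82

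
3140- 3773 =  - 633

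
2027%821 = 385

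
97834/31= 97834/31 = 3155.94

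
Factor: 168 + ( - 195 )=-3^3 = -27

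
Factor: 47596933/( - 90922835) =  - 5^ (  -  1)*59^( - 1)*89^1*127^1 * 4211^1*308213^(- 1 ) 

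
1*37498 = 37498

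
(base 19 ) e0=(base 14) 150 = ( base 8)412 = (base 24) B2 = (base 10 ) 266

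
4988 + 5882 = 10870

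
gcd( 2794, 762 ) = 254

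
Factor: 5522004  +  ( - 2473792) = 2^2*762053^1 = 3048212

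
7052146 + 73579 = 7125725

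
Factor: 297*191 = 3^3*11^1*191^1 = 56727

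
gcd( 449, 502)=1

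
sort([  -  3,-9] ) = [-9, - 3]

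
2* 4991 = 9982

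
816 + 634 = 1450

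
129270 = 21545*6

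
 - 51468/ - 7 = 51468/7 = 7352.57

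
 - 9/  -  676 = 9/676 = 0.01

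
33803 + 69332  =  103135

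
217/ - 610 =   -  217/610= -0.36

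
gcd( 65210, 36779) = 1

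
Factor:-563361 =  - 3^1*187787^1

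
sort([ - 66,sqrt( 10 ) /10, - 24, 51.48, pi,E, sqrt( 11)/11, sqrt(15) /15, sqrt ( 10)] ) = [ - 66,-24,sqrt(15)/15,sqrt(11 ) /11, sqrt(10) /10,E,pi,sqrt(10), 51.48] 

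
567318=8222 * 69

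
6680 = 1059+5621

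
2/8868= 1/4434  =  0.00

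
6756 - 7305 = - 549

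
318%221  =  97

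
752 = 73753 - 73001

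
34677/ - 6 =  - 5780 + 1/2 = - 5779.50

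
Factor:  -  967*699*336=- 2^4*3^2*7^1 *233^1*967^1= -227113488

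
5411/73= 74 + 9/73 =74.12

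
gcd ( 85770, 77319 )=9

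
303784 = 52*5842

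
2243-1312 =931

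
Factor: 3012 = 2^2 * 3^1*251^1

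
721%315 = 91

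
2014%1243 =771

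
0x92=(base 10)146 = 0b10010010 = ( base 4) 2102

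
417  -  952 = - 535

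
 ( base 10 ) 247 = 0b11110111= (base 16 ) F7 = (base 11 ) 205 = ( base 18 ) dd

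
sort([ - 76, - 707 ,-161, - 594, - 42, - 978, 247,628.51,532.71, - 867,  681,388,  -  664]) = [-978  ,-867, - 707, - 664, -594, - 161, - 76, - 42, 247, 388,532.71,628.51, 681]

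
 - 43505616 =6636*(  -  6556 )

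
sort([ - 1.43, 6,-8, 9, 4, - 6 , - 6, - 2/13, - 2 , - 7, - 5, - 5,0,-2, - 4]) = [-8,-7, - 6, - 6, - 5 , - 5 ,-4, - 2, - 2, - 1.43,-2/13,0, 4,6,9] 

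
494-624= -130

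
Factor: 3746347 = 11^1 * 340577^1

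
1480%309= 244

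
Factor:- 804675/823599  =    -  268225/274533 = - 3^( - 1)*5^2*7^( - 1) * 17^( - 1 )*769^( - 1) *10729^1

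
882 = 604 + 278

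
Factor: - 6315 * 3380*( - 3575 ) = 2^2*3^1*5^4*11^1*13^3*421^1 = 76307302500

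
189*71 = 13419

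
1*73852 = 73852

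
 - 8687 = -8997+310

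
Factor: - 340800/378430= -2^5 * 3^1*5^1*13^( - 1)*41^( - 1)  =  - 480/533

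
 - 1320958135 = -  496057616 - 824900519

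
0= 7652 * 0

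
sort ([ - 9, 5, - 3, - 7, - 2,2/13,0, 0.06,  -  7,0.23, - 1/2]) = [- 9, - 7, - 7, - 3  , - 2 , -1/2,0,0.06, 2/13,0.23,5]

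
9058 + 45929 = 54987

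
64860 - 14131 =50729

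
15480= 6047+9433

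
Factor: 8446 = 2^1*41^1*103^1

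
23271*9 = 209439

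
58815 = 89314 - 30499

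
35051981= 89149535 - 54097554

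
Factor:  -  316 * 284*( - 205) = 2^4*5^1*41^1*71^1 * 79^1= 18397520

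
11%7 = 4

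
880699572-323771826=556927746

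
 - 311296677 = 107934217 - 419230894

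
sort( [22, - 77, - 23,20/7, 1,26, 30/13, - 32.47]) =[ - 77, - 32.47, - 23,  1, 30/13,20/7,  22,26] 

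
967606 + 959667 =1927273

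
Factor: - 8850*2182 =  - 19310700  =  - 2^2*3^1*5^2*59^1*1091^1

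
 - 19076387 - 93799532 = - 112875919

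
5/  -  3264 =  - 1 +3259/3264 = - 0.00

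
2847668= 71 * 40108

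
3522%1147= 81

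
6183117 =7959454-1776337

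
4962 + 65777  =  70739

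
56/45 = 1 + 11/45 =1.24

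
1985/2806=1985/2806=0.71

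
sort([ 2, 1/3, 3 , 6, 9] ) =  [ 1/3,2 , 3, 6 , 9 ]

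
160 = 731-571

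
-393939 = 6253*( - 63)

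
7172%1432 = 12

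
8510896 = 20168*422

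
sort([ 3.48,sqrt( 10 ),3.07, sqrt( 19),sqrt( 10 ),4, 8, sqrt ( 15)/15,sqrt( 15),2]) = [ sqrt ( 15)/15,  2 , 3.07, sqrt( 10),sqrt( 10),3.48,sqrt ( 15),4, sqrt(19 ), 8] 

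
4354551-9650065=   -  5295514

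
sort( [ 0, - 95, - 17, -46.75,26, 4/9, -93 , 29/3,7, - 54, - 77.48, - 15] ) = [ - 95 , - 93 , - 77.48,  -  54, - 46.75 , -17, - 15 , 0,4/9,7,  29/3,  26 ] 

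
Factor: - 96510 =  - 2^1 * 3^1*5^1 * 3217^1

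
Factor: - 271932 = - 2^2*3^1*17^1*31^1*43^1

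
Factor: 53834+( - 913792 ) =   -  859958 = - 2^1*  11^1 * 39089^1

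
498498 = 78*6391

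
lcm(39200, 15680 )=78400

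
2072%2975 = 2072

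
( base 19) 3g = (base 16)49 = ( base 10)73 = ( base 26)2l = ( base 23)34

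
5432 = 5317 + 115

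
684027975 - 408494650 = 275533325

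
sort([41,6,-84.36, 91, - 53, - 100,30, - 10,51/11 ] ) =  [ - 100, - 84.36, - 53, - 10,51/11, 6,  30 , 41,91]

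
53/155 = 53/155 = 0.34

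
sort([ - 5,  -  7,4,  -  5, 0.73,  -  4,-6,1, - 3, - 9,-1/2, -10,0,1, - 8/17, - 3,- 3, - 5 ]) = [ - 10, - 9, - 7, - 6,- 5, - 5, - 5, - 4, - 3,-3,-3, -1/2,-8/17, 0,0.73, 1,1,4]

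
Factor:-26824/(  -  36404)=14/19=2^1*7^1*19^ ( - 1)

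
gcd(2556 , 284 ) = 284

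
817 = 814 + 3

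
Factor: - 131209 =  - 13^1*10093^1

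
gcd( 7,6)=1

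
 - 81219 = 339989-421208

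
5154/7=5154/7 = 736.29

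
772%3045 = 772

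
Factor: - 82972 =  - 2^2*20743^1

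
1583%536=511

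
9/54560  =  9/54560=0.00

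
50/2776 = 25/1388 = 0.02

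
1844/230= 8+2/115 =8.02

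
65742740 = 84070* 782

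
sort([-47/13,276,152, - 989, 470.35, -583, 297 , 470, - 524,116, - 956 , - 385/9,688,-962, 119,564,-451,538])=[ - 989 ,-962, - 956, - 583, - 524, - 451,-385/9,-47/13, 116,119,152,276,  297,470,470.35,538, 564 , 688 ]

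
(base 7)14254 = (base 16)f46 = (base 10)3910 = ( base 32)3Q6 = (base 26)5ka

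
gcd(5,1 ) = 1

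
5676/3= 1892 = 1892.00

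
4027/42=4027/42 = 95.88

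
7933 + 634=8567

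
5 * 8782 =43910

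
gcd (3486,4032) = 42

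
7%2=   1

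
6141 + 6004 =12145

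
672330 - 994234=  - 321904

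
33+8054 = 8087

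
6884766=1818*3787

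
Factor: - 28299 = - 3^1*9433^1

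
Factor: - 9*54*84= - 40824= - 2^3*3^6*7^1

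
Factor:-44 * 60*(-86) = 2^5*3^1 * 5^1*11^1 * 43^1= 227040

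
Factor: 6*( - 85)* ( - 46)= 23460 = 2^2*3^1*5^1*17^1 * 23^1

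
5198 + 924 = 6122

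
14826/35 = 2118/5 = 423.60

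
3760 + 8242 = 12002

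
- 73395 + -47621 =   -  121016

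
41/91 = 41/91 = 0.45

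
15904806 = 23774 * 669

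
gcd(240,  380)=20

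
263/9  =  263/9 = 29.22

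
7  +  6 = 13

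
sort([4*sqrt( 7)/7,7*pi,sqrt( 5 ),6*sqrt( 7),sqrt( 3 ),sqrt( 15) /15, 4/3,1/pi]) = [ sqrt( 15 )/15,1/pi,4/3,4*sqrt( 7)/7, sqrt( 3), sqrt( 5 ), 6*sqrt (7 ),7*pi]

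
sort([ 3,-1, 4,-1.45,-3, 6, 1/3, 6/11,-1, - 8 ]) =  [  -  8  , - 3 ,-1.45, - 1,- 1, 1/3, 6/11, 3, 4,  6]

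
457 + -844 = -387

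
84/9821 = 12/1403 = 0.01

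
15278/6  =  7639/3= 2546.33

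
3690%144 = 90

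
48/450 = 8/75 = 0.11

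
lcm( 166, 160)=13280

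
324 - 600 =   -  276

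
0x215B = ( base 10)8539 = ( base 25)DGE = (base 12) 4b37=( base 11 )6463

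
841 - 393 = 448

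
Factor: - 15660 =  - 2^2*3^3*5^1 * 29^1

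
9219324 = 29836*309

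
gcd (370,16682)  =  2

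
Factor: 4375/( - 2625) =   -  5/3= - 3^ ( - 1)*5^1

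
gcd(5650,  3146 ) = 2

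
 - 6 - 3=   -9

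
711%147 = 123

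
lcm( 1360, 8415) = 134640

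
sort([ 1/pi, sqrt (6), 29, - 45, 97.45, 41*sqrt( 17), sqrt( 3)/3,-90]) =[-90, - 45, 1/pi, sqrt ( 3 )/3,sqrt( 6 ), 29, 97.45, 41*sqrt (17 ) ]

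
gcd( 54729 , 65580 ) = 3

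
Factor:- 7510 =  -2^1*5^1 *751^1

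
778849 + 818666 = 1597515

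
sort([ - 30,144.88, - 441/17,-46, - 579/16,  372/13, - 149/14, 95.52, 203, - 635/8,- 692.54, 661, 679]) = [ - 692.54 , - 635/8, - 46, - 579/16, - 30,  -  441/17, -149/14, 372/13 , 95.52, 144.88 , 203, 661,679]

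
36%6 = 0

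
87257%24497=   13766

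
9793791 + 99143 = 9892934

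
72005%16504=5989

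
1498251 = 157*9543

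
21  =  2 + 19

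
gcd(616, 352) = 88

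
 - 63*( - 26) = 1638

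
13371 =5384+7987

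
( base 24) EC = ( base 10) 348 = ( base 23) F3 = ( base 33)ai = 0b101011100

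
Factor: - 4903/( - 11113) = 4903^1 * 11113^( - 1)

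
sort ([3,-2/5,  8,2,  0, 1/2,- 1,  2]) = [ - 1, - 2/5, 0 , 1/2, 2,2, 3, 8]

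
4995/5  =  999 = 999.00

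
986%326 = 8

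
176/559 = 176/559=0.31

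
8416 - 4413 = 4003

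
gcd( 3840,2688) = 384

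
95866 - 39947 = 55919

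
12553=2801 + 9752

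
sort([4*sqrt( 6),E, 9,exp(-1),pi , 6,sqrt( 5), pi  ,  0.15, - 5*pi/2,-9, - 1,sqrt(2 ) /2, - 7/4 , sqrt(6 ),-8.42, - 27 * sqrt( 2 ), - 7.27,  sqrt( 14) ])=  [-27 * sqrt (2), - 9,-8.42,-5 * pi/2, - 7.27, - 7/4,-1,0.15, exp(-1) , sqrt ( 2)/2, sqrt ( 5),sqrt(6)  ,  E, pi, pi,sqrt( 14), 6,9,4*sqrt( 6)]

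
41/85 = 41/85= 0.48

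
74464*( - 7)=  - 521248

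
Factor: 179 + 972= 1151^1 =1151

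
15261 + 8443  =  23704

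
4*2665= 10660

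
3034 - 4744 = -1710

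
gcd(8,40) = 8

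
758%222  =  92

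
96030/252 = 381 + 1/14  =  381.07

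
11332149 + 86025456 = 97357605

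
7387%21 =16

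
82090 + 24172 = 106262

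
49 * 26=1274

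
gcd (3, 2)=1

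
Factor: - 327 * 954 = -311958 = - 2^1*3^3 * 53^1*109^1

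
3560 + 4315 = 7875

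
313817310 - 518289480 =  - 204472170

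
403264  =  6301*64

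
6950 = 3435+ 3515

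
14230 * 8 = 113840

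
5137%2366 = 405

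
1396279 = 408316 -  - 987963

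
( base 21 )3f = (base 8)116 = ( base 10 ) 78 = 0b1001110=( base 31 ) 2G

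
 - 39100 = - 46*850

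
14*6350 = 88900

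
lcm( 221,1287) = 21879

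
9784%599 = 200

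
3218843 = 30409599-27190756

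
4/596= 1/149= 0.01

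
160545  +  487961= 648506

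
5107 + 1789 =6896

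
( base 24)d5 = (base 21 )F2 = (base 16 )13D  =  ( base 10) 317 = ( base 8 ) 475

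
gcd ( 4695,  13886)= 1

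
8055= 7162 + 893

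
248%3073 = 248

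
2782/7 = 397+3/7 = 397.43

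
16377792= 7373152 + 9004640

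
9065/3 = 9065/3 = 3021.67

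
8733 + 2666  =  11399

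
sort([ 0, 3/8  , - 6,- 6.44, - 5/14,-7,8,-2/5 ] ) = [ - 7, - 6.44, - 6, - 2/5, -5/14, 0, 3/8,8]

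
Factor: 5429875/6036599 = 5^3 * 11^2*31^(- 1)*359^1*194729^ ( - 1)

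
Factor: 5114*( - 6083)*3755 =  - 2^1*5^1*7^1* 11^1*79^1*751^1*2557^1 = - 116812274810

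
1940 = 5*388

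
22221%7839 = 6543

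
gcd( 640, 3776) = 64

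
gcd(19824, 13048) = 56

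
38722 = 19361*2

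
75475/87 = 867 +46/87 = 867.53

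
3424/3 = 1141 + 1/3  =  1141.33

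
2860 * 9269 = 26509340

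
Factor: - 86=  - 2^1*43^1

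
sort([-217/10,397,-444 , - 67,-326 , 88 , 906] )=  [ - 444, - 326  ,-67, - 217/10 , 88,397, 906]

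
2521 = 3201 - 680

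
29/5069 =29/5069=0.01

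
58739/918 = 58739/918 = 63.99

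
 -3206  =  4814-8020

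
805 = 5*161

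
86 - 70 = 16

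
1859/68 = 27  +  23/68= 27.34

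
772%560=212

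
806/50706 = 403/25353 = 0.02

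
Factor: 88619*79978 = 2^1*23^1*3853^1*39989^1 = 7087570382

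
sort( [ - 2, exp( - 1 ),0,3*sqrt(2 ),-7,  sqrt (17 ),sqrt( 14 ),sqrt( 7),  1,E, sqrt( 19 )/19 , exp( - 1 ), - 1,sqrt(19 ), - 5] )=[ - 7,  -  5,  -  2, - 1,  0, sqrt (19 )/19,  exp( - 1), exp( - 1 ), 1,sqrt( 7), E, sqrt ( 14 ), sqrt( 17),3 * sqrt( 2) , sqrt( 19 )]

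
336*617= 207312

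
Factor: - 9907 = -9907^1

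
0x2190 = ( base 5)233332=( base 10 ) 8592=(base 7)34023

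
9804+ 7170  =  16974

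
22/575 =22/575  =  0.04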